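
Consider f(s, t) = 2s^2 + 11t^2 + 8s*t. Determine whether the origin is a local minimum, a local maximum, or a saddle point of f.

local minimum

The Hessian at the origin is H = [[4, 8], [8, 22]].
det H = 4·22 − (8)² = 24 > 0 and H[1,1] = 4 > 0, so H is positive definite.
Therefore the origin is a local minimum.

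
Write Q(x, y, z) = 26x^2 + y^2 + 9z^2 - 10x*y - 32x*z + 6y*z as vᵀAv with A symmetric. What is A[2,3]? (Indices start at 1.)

3

The coefficient of y·z in Q is 6. For a symmetric A this equals A[2,3] + A[3,2] = 2·A[2,3].
So A[2,3] = 6/2 = 3.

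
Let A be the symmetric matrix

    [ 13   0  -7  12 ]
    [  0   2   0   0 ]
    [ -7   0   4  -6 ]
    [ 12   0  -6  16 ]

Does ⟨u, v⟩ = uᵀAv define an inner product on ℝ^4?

Leading principal minors: Δ_1 = 13, Δ_2 = 26, Δ_3 = 6, Δ_4 = 24.
All leading principal minors are positive, so by Sylvester's criterion Q is positive definite.
⟨·,·⟩ is an inner product exactly when A is positive definite.

yes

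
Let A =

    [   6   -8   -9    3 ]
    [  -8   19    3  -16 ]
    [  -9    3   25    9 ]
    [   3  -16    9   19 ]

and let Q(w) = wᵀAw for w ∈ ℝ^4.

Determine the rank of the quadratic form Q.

Congruent diagonalization of A (simultaneous row and column reduction) yields pivots 6, 25/3, 89/50, 5/89.
Counting signs: 4 positive.
The rank is the number of nonzero pivots: 4.

4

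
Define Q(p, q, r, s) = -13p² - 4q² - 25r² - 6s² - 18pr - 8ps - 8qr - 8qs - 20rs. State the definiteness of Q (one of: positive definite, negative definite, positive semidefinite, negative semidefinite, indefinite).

The symmetric matrix of Q is A = [[-13, 0, -9, -4], [0, -4, -4, -4], [-9, -4, -25, -10], [-4, -4, -10, -6]].
Leading principal minors: Δ_1 = -13, Δ_2 = 52, Δ_3 = -768, Δ_4 = 48.
The signs alternate starting with Δ_1 < 0, so by Sylvester's criterion Q is negative definite.

negative definite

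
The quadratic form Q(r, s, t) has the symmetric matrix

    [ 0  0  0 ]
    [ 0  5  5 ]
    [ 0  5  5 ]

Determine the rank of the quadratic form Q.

Congruent diagonalization of A (simultaneous row and column reduction) yields pivots 0, 5, 0.
So there are 1 positive, 2 zero pivots.
The rank is the number of nonzero pivots: 1.

1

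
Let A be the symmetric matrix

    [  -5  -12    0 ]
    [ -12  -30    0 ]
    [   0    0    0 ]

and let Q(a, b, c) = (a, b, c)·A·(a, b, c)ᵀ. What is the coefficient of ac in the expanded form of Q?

The coefficient of ac is A[1,3] + A[3,1] = 2·0 = 0.

0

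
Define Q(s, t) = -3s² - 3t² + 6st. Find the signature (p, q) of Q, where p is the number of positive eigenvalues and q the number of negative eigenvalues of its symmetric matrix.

(0, 1)

Write A = [[-3, 3], [3, -3]].
Symmetric row and column elimination reduces A to a congruent diagonal form with pivots -3, 0.
Counting signs: 1 negative, 1 zero.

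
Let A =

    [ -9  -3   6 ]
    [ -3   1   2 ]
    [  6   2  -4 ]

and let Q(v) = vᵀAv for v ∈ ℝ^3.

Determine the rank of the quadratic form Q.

Row-reducing A symmetrically gives the diagonal entries -9, 2, 0.
So there are 1 positive, 1 negative, 1 zero pivots.
The rank is the number of nonzero pivots: 2.

2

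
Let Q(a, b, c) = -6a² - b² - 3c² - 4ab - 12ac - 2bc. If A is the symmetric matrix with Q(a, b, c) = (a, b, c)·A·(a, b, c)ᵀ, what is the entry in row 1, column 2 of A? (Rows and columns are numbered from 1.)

The coefficient of a·b in Q is -4. For a symmetric A this equals A[1,2] + A[2,1] = 2·A[1,2].
So A[1,2] = -4/2 = -2.

-2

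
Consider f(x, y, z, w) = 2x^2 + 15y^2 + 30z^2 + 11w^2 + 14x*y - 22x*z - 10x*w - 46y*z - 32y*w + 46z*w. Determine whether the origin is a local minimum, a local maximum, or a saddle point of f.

saddle point

The Hessian at the origin is H = [[4, 14, -22, -10], [14, 30, -46, -32], [-22, -46, 60, 46], [-10, -32, 46, 22]].
Row-reducing H symmetrically gives the diagonal entries 4, -19, -198/19, -10/11.
That gives 1 positive, 3 negative pivots.
H is indefinite, so the origin is a saddle point.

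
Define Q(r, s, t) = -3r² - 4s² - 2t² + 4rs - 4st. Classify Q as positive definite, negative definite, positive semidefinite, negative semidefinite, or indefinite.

The symmetric matrix is A = [[-3, 2, 0], [2, -4, -2], [0, -2, -2]].
Symmetric row and column elimination reduces A to a congruent diagonal form with pivots -3, -8/3, -1/2.
Counting signs: 3 negative.
Hence Q is negative definite.

negative definite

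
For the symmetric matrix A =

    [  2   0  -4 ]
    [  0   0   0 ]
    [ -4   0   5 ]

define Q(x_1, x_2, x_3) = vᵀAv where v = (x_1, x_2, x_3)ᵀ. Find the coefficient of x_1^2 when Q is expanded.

The coefficient of x_1^2 is the diagonal entry A[1,1] = 2.

2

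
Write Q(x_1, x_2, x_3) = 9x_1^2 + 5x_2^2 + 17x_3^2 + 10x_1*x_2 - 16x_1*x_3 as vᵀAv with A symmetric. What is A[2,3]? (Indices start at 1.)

The coefficient of x_2·x_3 in Q is 0. For a symmetric A this equals A[2,3] + A[3,2] = 2·A[2,3].
So A[2,3] = 0/2 = 0.

0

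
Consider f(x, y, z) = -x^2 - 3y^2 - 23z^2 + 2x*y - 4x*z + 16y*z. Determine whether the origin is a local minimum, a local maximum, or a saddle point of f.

The Hessian at the origin is H = [[-2, 2, -4], [2, -6, 16], [-4, 16, -46]].
Symmetric row and column elimination reduces H to a congruent diagonal form with pivots -2, -4, -2.
That gives 3 negative pivots.
H is negative definite, so the origin is a strict local maximum.

local maximum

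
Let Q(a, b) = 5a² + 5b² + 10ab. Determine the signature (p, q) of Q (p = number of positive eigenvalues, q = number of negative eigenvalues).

(1, 0)

The symmetric matrix is A = [[5, 5], [5, 5]].
Congruent diagonalization of A (simultaneous row and column reduction) yields pivots 5, 0.
Counting signs: 1 positive, 1 zero.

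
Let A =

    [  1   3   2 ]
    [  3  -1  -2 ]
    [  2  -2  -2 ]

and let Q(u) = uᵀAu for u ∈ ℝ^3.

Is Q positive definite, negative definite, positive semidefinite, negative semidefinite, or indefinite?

indefinite

Congruent diagonalization of A (simultaneous row and column reduction) yields pivots 1, -10, 2/5.
So there are 2 positive, 1 negative pivots.
Hence Q is indefinite.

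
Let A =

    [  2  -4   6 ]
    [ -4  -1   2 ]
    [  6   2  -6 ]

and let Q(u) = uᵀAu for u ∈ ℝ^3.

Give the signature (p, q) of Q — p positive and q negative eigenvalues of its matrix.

Row-reducing A symmetrically gives the diagonal entries 2, -9, -20/9.
That gives 1 positive, 2 negative pivots.

(1, 2)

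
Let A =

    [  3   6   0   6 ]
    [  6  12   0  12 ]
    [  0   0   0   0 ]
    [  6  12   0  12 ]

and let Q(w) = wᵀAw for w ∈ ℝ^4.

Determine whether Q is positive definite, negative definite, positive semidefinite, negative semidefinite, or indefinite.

positive semidefinite

Applying the same elementary operations to the rows and columns of A produces a congruent diagonal matrix with entries 3, 0, 0, 0.
So there are 1 positive, 3 zero pivots.
Hence Q is positive semidefinite.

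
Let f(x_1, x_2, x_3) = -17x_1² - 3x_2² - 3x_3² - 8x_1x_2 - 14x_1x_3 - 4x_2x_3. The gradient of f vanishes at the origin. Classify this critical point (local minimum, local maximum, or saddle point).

local maximum

The Hessian at the origin is H = [[-34, -8, -14], [-8, -6, -4], [-14, -4, -6]].
Symmetric row and column elimination reduces H to a congruent diagonal form with pivots -34, -70/17, -4/35.
So there are 3 negative pivots.
H is negative definite, so the origin is a strict local maximum.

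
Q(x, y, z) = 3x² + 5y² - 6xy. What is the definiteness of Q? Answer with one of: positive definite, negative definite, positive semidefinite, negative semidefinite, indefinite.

positive semidefinite

The associated matrix is A = [[3, -3, 0], [-3, 5, 0], [0, 0, 0]].
Row-reducing A symmetrically gives the diagonal entries 3, 2, 0.
Counting signs: 2 positive, 1 zero.
Hence Q is positive semidefinite.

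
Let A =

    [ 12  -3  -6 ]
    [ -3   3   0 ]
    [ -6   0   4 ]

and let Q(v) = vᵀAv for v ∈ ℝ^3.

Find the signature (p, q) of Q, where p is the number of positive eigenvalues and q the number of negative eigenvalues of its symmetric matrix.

(2, 0)

Applying the same elementary operations to the rows and columns of A produces a congruent diagonal matrix with entries 12, 9/4, 0.
Counting signs: 2 positive, 1 zero.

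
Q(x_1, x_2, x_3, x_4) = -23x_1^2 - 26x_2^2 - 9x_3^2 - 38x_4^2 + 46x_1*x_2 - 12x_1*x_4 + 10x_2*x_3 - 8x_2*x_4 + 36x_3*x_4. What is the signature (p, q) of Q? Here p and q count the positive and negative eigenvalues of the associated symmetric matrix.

(0, 4)

The associated matrix is A = [[-23, 23, 0, -6], [23, -26, 5, -4], [0, 5, -9, 18], [-6, -4, 18, -38]].
An LDLᵀ factorisation of A has diagonal entries -23, -3, -2/3, -10/23.
That gives 4 negative pivots.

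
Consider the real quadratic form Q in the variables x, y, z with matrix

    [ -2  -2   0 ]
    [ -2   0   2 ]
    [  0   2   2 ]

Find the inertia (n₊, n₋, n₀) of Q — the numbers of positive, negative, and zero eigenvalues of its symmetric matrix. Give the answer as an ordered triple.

(1, 1, 1)

Applying the same elementary operations to the rows and columns of A produces a congruent diagonal matrix with entries -2, 2, 0.
So there are 1 positive, 1 negative, 1 zero pivots.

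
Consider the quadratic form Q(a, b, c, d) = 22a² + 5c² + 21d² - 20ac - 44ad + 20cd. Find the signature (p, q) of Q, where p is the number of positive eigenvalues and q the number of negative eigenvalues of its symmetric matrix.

The associated matrix is A = [[22, 0, -10, -22], [0, 0, 0, 0], [-10, 0, 5, 10], [-22, 0, 10, 21]].
Congruent diagonalization of A (simultaneous row and column reduction) yields pivots 22, 0, 5/11, -1.
So there are 2 positive, 1 negative, 1 zero pivots.

(2, 1)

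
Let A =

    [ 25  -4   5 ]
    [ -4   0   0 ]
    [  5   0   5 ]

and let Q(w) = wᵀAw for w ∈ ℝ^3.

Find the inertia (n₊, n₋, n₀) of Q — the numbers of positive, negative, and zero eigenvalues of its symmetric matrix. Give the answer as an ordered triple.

Row-reducing A symmetrically gives the diagonal entries 25, -16/25, 5.
Counting signs: 2 positive, 1 negative.

(2, 1, 0)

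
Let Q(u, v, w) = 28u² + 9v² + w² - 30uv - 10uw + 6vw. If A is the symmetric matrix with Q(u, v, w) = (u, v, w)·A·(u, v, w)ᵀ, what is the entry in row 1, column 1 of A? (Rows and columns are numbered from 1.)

28

The coefficient of u² in Q is 28, and that is exactly A[1,1].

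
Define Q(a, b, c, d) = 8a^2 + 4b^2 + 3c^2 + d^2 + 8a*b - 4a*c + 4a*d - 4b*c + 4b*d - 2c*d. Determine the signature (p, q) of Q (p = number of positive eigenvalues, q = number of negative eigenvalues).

The associated matrix is A = [[8, 4, -2, 2], [4, 4, -2, 2], [-2, -2, 3, -1], [2, 2, -1, 1]].
Row-reducing A symmetrically gives the diagonal entries 8, 2, 2, 0.
So there are 3 positive, 1 zero pivots.

(3, 0)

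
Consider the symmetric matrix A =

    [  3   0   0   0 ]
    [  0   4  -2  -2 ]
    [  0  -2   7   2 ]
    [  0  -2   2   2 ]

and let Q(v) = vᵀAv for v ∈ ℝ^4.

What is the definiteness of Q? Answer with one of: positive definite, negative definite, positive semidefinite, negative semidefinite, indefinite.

positive definite

Leading principal minors: Δ_1 = 3, Δ_2 = 12, Δ_3 = 72, Δ_4 = 60.
All leading principal minors are positive, so by Sylvester's criterion Q is positive definite.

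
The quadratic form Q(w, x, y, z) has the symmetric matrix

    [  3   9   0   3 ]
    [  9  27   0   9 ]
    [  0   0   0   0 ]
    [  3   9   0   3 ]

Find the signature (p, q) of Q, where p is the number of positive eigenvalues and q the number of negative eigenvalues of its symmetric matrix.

Symmetric row and column elimination reduces A to a congruent diagonal form with pivots 3, 0, 0, 0.
Counting signs: 1 positive, 3 zero.

(1, 0)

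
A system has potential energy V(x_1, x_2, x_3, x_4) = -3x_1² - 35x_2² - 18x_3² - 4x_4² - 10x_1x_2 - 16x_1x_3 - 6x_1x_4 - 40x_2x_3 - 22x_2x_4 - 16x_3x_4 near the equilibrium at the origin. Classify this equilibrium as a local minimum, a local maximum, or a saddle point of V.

The Hessian at the origin is H = [[-6, -10, -16, -6], [-10, -70, -40, -22], [-16, -40, -36, -16], [-6, -22, -16, -8]].
Congruent diagonalization of H (simultaneous row and column reduction) yields pivots -6, -160/3, 10, -1/5.
So there are 1 positive, 3 negative pivots.
H is indefinite, so the origin is a saddle point.

saddle point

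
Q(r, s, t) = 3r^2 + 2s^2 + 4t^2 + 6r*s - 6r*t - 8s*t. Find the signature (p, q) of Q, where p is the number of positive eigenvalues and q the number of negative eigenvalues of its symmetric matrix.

(2, 1)

Write A = [[3, 3, -3], [3, 2, -4], [-3, -4, 4]].
Row-reducing A symmetrically gives the diagonal entries 3, -1, 2.
Counting signs: 2 positive, 1 negative.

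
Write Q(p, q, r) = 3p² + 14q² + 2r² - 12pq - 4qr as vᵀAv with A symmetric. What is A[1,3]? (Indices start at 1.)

0

The coefficient of p·r in Q is 0. For a symmetric A this equals A[1,3] + A[3,1] = 2·A[1,3].
So A[1,3] = 0/2 = 0.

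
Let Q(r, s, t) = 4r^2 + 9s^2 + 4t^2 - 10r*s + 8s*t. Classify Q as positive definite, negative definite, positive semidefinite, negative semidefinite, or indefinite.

indefinite

The symmetric matrix is A = [[4, -5, 0], [-5, 9, 4], [0, 4, 4]].
Congruent diagonalization of A (simultaneous row and column reduction) yields pivots 4, 11/4, -20/11.
Counting signs: 2 positive, 1 negative.
Hence Q is indefinite.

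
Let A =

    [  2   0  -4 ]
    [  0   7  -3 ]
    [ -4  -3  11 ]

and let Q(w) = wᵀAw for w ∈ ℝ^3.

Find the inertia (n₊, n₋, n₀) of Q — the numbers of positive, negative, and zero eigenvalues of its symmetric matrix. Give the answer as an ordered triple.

(3, 0, 0)

Congruent diagonalization of A (simultaneous row and column reduction) yields pivots 2, 7, 12/7.
That gives 3 positive pivots.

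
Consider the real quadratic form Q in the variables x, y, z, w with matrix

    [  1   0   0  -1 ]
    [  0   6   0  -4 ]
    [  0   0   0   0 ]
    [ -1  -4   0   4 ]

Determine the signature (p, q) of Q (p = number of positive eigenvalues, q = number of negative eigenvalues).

Applying the same elementary operations to the rows and columns of A produces a congruent diagonal matrix with entries 1, 6, 0, 1/3.
That gives 3 positive, 1 zero pivots.

(3, 0)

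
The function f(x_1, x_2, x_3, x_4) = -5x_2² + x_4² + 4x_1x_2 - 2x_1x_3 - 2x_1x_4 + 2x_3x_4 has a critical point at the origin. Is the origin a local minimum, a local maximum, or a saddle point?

saddle point

The Hessian at the origin is H = [[0, 4, -2, -2], [4, -10, 0, 0], [-2, 0, 0, 2], [-2, 0, 2, 2]].
H is indefinite, so the origin is a saddle point.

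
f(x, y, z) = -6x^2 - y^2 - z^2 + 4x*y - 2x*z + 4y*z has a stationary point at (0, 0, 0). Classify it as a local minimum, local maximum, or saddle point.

The Hessian at the origin is H = [[-12, 4, -2], [4, -2, 4], [-2, 4, -2]].
An LDLᵀ factorisation of H has diagonal entries -12, -2/3, 15.
Counting signs: 1 positive, 2 negative.
H is indefinite, so the origin is a saddle point.

saddle point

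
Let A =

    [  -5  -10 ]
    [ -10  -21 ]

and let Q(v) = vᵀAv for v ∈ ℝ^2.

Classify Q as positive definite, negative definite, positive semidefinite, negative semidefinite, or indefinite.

negative definite

For the 2×2 matrix [[-5, -10], [-10, -21]]: det = -5·-21 − (-10)² = 5, trace = -26.
det > 0 so both eigenvalues share the sign of the trace; trace = -26 < 0 ⇒ both negative.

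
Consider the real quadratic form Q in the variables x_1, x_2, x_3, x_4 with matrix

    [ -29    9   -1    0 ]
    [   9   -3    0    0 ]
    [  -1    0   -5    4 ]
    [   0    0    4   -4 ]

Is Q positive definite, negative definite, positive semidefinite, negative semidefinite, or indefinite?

negative definite

An LDLᵀ factorisation of A has diagonal entries -29, -6/29, -9/2, -4/9.
Counting signs: 4 negative.
Hence Q is negative definite.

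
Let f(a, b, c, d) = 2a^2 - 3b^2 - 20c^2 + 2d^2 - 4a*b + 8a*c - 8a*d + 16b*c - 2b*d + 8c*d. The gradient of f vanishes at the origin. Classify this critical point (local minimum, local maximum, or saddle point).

The Hessian at the origin is H = [[4, -4, 8, -8], [-4, -6, 16, -2], [8, 16, -40, 8], [-8, -2, 8, 4]].
Congruent diagonalization of H (simultaneous row and column reduction) yields pivots 4, -10, 8/5, -2.
Counting signs: 2 positive, 2 negative.
H is indefinite, so the origin is a saddle point.

saddle point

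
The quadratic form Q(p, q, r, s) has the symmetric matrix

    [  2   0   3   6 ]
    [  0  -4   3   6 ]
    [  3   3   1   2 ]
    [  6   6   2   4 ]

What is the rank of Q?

3

Congruent diagonalization of A (simultaneous row and column reduction) yields pivots 2, -4, -5/4, 0.
That gives 1 positive, 2 negative, 1 zero pivots.
The rank is the number of nonzero pivots: 3.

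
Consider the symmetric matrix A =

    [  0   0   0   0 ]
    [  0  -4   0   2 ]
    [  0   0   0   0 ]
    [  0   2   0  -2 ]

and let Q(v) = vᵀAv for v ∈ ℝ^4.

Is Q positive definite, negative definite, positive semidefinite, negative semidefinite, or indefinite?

Congruent diagonalization of A (simultaneous row and column reduction) yields pivots 0, -4, 0, -1.
So there are 2 negative, 2 zero pivots.
Hence Q is negative semidefinite.

negative semidefinite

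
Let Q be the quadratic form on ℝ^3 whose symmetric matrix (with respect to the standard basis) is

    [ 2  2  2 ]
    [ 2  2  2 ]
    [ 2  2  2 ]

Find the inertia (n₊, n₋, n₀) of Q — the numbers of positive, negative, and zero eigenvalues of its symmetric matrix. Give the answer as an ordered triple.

(1, 0, 2)

Applying the same elementary operations to the rows and columns of A produces a congruent diagonal matrix with entries 2, 0, 0.
So there are 1 positive, 2 zero pivots.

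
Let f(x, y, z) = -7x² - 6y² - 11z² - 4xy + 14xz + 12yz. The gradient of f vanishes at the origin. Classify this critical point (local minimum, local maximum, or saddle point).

local maximum

The Hessian at the origin is H = [[-14, -4, 14], [-4, -12, 12], [14, 12, -22]].
An LDLᵀ factorisation of H has diagonal entries -14, -76/7, -40/19.
That gives 3 negative pivots.
H is negative definite, so the origin is a strict local maximum.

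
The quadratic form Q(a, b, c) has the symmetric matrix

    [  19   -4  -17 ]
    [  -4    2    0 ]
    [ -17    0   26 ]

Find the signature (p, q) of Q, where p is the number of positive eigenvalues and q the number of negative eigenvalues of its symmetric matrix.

(2, 1)

Symmetric row and column elimination reduces A to a congruent diagonal form with pivots 19, 22/19, -3/11.
So there are 2 positive, 1 negative pivots.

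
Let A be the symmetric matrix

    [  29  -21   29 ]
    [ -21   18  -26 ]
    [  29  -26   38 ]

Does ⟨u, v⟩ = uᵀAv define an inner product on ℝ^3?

Leading principal minors: Δ_1 = 29, Δ_2 = 81, Δ_3 = 4.
All leading principal minors are positive, so by Sylvester's criterion Q is positive definite.
⟨·,·⟩ is an inner product exactly when A is positive definite.

yes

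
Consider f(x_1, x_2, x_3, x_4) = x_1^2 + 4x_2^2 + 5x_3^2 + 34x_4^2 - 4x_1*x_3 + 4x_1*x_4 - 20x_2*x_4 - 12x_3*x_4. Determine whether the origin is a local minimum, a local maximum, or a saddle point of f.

local minimum

The Hessian at the origin is H = [[2, 0, -4, 4], [0, 8, 0, -20], [-4, 0, 10, -12], [4, -20, -12, 68]].
Symmetric row and column elimination reduces H to a congruent diagonal form with pivots 2, 8, 2, 2.
That gives 4 positive pivots.
H is positive definite, so the origin is a strict local minimum.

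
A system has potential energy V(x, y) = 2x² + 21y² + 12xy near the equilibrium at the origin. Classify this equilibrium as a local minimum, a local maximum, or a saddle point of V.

local minimum

The Hessian at the origin is H = [[4, 12], [12, 42]].
det H = 4·42 − (12)² = 24 > 0 and H[1,1] = 4 > 0, so H is positive definite.
Therefore the origin is a local minimum.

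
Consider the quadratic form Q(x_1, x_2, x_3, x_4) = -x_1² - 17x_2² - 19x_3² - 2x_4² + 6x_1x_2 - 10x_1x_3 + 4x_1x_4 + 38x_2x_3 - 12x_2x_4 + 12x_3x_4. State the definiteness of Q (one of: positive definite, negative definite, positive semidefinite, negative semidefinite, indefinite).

indefinite

Write A = [[-1, 3, -5, 2], [3, -17, 19, -6], [-5, 19, -19, 6], [2, -6, 6, -2]].
Applying the same elementary operations to the rows and columns of A produces a congruent diagonal matrix with entries -1, -8, 8, 0.
Counting signs: 1 positive, 2 negative, 1 zero.
Hence Q is indefinite.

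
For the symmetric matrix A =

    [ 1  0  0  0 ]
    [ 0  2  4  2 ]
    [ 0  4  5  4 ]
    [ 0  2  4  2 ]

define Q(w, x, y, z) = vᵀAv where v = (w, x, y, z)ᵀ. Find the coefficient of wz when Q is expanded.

0

The coefficient of wz is A[1,4] + A[4,1] = 2·0 = 0.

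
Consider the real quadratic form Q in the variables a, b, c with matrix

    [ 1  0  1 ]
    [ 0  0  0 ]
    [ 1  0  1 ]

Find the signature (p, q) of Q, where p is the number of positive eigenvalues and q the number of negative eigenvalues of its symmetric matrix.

(1, 0)

Row-reducing A symmetrically gives the diagonal entries 1, 0, 0.
Counting signs: 1 positive, 2 zero.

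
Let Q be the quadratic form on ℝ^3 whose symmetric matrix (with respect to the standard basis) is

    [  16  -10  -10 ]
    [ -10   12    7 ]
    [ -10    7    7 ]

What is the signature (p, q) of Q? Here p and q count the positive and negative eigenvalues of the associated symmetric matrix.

Applying the same elementary operations to the rows and columns of A produces a congruent diagonal matrix with entries 16, 23/4, 15/23.
Counting signs: 3 positive.

(3, 0)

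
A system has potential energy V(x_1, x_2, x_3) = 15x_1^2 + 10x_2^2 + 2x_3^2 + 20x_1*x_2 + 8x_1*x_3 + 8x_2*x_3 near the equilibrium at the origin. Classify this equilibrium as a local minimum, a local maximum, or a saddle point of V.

The Hessian at the origin is H = [[30, 20, 8], [20, 20, 8], [8, 8, 4]].
Symmetric row and column elimination reduces H to a congruent diagonal form with pivots 30, 20/3, 4/5.
Counting signs: 3 positive.
H is positive definite, so the origin is a strict local minimum.

local minimum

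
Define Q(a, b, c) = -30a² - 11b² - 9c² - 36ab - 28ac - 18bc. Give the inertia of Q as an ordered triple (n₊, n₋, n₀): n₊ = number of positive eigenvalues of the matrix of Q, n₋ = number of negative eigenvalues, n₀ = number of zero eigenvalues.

(0, 3, 0)

Write A = [[-30, -18, -14], [-18, -11, -9], [-14, -9, -9]].
Congruent diagonalization of A (simultaneous row and column reduction) yields pivots -30, -1/5, -2/3.
So there are 3 negative pivots.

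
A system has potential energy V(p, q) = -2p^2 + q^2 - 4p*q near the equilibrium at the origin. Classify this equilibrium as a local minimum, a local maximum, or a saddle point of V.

saddle point

The Hessian at the origin is H = [[-4, -4], [-4, 2]].
det H = -4·2 − (-4)² = -24 < 0, so H is indefinite.
Therefore the origin is a saddle point.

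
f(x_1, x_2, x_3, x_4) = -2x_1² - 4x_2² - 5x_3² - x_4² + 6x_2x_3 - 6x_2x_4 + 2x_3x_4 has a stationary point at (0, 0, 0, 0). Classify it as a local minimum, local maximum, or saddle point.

The Hessian at the origin is H = [[-4, 0, 0, 0], [0, -8, 6, -6], [0, 6, -10, 2], [0, -6, 2, -2]].
Row-reducing H symmetrically gives the diagonal entries -4, -8, -11/2, 40/11.
Counting signs: 1 positive, 3 negative.
H is indefinite, so the origin is a saddle point.

saddle point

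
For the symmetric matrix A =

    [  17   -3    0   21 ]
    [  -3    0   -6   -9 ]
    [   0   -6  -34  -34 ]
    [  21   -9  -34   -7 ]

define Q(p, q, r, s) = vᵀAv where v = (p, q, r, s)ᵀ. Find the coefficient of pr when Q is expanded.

The coefficient of pr is A[1,3] + A[3,1] = 2·0 = 0.

0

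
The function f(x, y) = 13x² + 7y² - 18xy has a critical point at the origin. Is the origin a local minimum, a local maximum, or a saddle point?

local minimum

The Hessian at the origin is H = [[26, -18], [-18, 14]].
det H = 26·14 − (-18)² = 40 > 0 and H[1,1] = 26 > 0, so H is positive definite.
Therefore the origin is a local minimum.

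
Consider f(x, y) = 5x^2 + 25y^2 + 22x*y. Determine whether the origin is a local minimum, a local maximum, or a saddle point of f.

local minimum

The Hessian at the origin is H = [[10, 22], [22, 50]].
det H = 10·50 − (22)² = 16 > 0 and H[1,1] = 10 > 0, so H is positive definite.
Therefore the origin is a local minimum.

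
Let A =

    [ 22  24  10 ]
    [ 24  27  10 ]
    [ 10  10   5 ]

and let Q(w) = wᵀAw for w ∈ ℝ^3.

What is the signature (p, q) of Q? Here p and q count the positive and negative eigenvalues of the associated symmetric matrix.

(2, 1)

Applying the same elementary operations to the rows and columns of A produces a congruent diagonal matrix with entries 22, 9/11, -5/9.
Counting signs: 2 positive, 1 negative.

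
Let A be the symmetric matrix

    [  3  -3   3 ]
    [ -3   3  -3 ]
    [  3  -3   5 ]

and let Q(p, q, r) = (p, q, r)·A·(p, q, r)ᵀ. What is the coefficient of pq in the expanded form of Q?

-6

The coefficient of pq is A[1,2] + A[2,1] = 2·(-3) = -6.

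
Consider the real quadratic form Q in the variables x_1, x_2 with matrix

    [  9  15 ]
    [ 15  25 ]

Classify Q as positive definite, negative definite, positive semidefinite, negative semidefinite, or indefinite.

positive semidefinite

Applying the same elementary operations to the rows and columns of A produces a congruent diagonal matrix with entries 9, 0.
That gives 1 positive, 1 zero pivots.
Hence Q is positive semidefinite.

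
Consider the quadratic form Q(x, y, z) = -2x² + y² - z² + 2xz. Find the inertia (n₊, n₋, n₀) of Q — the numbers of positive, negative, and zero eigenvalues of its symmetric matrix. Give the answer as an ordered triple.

Write A = [[-2, 0, 1], [0, 1, 0], [1, 0, -1]].
Row-reducing A symmetrically gives the diagonal entries -2, 1, -1/2.
So there are 1 positive, 2 negative pivots.

(1, 2, 0)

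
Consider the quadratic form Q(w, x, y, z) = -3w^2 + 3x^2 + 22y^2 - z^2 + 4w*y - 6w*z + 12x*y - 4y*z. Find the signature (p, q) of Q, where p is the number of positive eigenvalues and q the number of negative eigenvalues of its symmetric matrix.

(3, 1)

Write A = [[-3, 0, 2, -3], [0, 3, 6, 0], [2, 6, 22, -2], [-3, 0, -2, -1]].
Applying the same elementary operations to the rows and columns of A produces a congruent diagonal matrix with entries -3, 3, 34/3, 10/17.
So there are 3 positive, 1 negative pivots.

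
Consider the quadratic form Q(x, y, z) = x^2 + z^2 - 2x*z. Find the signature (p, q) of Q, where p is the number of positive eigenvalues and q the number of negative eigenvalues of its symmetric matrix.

(1, 0)

Write A = [[1, 0, -1], [0, 0, 0], [-1, 0, 1]].
Symmetric row and column elimination reduces A to a congruent diagonal form with pivots 1, 0, 0.
So there are 1 positive, 2 zero pivots.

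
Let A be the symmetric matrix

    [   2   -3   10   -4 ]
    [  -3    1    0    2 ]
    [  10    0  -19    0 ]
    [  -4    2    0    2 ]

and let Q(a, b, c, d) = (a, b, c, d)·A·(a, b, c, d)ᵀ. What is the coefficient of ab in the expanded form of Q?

The coefficient of ab is A[1,2] + A[2,1] = 2·(-3) = -6.

-6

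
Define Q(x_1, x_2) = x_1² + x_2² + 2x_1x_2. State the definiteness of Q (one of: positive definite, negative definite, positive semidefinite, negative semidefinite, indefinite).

positive semidefinite

The symmetric matrix of Q is [[1, 1], [1, 1]].
For the 2×2 matrix [[1, 1], [1, 1]]: det = 1·1 − (1)² = 0, trace = 2.
det = 0 so one eigenvalue is zero; the form is semidefinite with the sign of the trace.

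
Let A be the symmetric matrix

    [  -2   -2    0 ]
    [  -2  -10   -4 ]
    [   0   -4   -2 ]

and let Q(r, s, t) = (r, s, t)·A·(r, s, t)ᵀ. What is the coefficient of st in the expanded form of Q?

The coefficient of st is A[2,3] + A[3,2] = 2·(-4) = -8.

-8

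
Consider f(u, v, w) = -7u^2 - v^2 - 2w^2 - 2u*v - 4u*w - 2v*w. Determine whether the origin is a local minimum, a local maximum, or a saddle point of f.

The Hessian at the origin is H = [[-14, -2, -4], [-2, -2, -2], [-4, -2, -4]].
An LDLᵀ factorisation of H has diagonal entries -14, -12/7, -5/3.
That gives 3 negative pivots.
H is negative definite, so the origin is a strict local maximum.

local maximum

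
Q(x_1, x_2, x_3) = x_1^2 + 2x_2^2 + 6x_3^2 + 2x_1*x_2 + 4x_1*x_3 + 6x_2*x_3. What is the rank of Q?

The associated matrix is A = [[1, 1, 2], [1, 2, 3], [2, 3, 6]].
Row-reducing A symmetrically gives the diagonal entries 1, 1, 1.
Counting signs: 3 positive.
The rank is the number of nonzero pivots: 3.

3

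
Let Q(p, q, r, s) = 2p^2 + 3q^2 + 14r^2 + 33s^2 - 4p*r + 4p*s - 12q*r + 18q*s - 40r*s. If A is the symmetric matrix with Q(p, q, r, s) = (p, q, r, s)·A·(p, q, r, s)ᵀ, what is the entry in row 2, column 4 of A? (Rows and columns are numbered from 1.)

9

The coefficient of q·s in Q is 18. For a symmetric A this equals A[2,4] + A[4,2] = 2·A[2,4].
So A[2,4] = 18/2 = 9.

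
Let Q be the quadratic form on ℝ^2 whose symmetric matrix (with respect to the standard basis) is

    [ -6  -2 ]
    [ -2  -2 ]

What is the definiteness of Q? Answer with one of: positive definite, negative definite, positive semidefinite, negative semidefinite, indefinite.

For the 2×2 matrix [[-6, -2], [-2, -2]]: det = -6·-2 − (-2)² = 8, trace = -8.
det > 0 so both eigenvalues share the sign of the trace; trace = -8 < 0 ⇒ both negative.

negative definite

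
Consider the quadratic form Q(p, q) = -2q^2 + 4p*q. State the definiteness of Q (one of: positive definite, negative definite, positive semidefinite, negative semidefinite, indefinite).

indefinite

The symmetric matrix of Q is [[0, 2], [2, -2]].
For the 2×2 matrix [[0, 2], [2, -2]]: det = 0·-2 − (2)² = -4, trace = -2.
det < 0 so the eigenvalues have opposite signs; the form is indefinite.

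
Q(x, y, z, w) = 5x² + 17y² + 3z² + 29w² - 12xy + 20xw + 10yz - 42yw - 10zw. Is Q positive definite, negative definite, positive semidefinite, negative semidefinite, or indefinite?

positive definite

The symmetric matrix of Q is A = [[5, -6, 0, 10], [-6, 17, 5, -21], [0, 5, 3, -5], [10, -21, -5, 29]].
Leading principal minors: Δ_1 = 5, Δ_2 = 49, Δ_3 = 22, Δ_4 = 8.
All leading principal minors are positive, so by Sylvester's criterion Q is positive definite.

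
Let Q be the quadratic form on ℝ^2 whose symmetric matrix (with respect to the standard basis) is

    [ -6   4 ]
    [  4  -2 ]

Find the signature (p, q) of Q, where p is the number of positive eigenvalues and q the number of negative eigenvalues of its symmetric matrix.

Applying the same elementary operations to the rows and columns of A produces a congruent diagonal matrix with entries -6, 2/3.
Counting signs: 1 positive, 1 negative.

(1, 1)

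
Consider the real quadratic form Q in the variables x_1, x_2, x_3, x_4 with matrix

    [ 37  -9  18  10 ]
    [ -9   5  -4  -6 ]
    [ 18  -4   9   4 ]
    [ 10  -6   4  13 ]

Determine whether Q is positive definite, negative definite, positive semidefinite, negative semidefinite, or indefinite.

Applying the same elementary operations to the rows and columns of A produces a congruent diagonal matrix with entries 37, 104/37, 5/26, 5.
Counting signs: 4 positive.
Hence Q is positive definite.

positive definite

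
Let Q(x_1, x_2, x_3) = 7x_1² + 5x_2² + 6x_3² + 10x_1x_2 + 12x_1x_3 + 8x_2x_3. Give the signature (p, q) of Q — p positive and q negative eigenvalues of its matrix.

(3, 0)

Write A = [[7, 5, 6], [5, 5, 4], [6, 4, 6]].
Congruent diagonalization of A (simultaneous row and column reduction) yields pivots 7, 10/7, 4/5.
Counting signs: 3 positive.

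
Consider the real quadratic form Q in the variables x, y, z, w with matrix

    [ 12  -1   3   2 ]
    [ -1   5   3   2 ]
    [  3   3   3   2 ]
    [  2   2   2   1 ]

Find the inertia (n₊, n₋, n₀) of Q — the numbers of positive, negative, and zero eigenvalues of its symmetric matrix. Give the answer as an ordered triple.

(3, 1, 0)

Row-reducing A symmetrically gives the diagonal entries 12, 59/12, 6/59, -1/3.
So there are 3 positive, 1 negative pivots.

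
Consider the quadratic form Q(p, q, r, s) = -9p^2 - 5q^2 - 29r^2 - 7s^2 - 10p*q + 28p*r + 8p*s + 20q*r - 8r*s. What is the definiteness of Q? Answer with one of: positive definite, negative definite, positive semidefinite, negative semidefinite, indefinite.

negative definite

The symmetric matrix is A = [[-9, -5, 14, 4], [-5, -5, 10, 0], [14, 10, -29, -4], [4, 0, -4, -7]].
An LDLᵀ factorisation of A has diagonal entries -9, -20/9, -5, -3.
Counting signs: 4 negative.
Hence Q is negative definite.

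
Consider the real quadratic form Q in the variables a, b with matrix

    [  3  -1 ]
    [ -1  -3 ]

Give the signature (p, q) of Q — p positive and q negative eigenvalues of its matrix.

Congruent diagonalization of A (simultaneous row and column reduction) yields pivots 3, -10/3.
So there are 1 positive, 1 negative pivots.

(1, 1)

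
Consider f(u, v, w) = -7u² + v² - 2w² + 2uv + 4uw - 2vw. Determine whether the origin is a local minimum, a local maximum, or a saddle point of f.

saddle point

The Hessian at the origin is H = [[-14, 2, 4], [2, 2, -2], [4, -2, -4]].
Symmetric row and column elimination reduces H to a congruent diagonal form with pivots -14, 16/7, -15/4.
Counting signs: 1 positive, 2 negative.
H is indefinite, so the origin is a saddle point.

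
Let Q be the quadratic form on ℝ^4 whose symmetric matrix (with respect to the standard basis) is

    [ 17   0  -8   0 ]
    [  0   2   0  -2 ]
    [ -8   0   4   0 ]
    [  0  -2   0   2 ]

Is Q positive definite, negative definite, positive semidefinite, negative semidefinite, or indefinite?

positive semidefinite

Applying the same elementary operations to the rows and columns of A produces a congruent diagonal matrix with entries 17, 2, 4/17, 0.
So there are 3 positive, 1 zero pivots.
Hence Q is positive semidefinite.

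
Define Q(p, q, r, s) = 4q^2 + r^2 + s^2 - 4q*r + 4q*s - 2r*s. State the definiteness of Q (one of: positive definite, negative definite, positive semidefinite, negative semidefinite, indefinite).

positive semidefinite

Write A = [[0, 0, 0, 0], [0, 4, -2, 2], [0, -2, 1, -1], [0, 2, -1, 1]].
Row-reducing A symmetrically gives the diagonal entries 0, 4, 0, 0.
That gives 1 positive, 3 zero pivots.
Hence Q is positive semidefinite.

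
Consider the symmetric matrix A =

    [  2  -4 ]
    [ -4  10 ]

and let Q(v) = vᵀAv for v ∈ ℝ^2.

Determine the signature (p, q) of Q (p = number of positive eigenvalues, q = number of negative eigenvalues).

(2, 0)

Row-reducing A symmetrically gives the diagonal entries 2, 2.
Counting signs: 2 positive.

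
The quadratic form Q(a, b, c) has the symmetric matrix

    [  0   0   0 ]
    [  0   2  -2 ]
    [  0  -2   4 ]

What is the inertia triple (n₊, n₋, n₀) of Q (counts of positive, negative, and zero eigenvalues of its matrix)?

Symmetric row and column elimination reduces A to a congruent diagonal form with pivots 0, 2, 2.
That gives 2 positive, 1 zero pivots.

(2, 0, 1)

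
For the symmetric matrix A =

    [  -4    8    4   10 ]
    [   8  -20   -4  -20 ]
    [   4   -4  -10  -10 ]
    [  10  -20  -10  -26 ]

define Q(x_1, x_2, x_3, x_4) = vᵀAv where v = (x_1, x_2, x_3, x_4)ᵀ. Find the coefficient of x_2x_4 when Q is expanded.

The coefficient of x_2x_4 is A[2,4] + A[4,2] = 2·(-20) = -40.

-40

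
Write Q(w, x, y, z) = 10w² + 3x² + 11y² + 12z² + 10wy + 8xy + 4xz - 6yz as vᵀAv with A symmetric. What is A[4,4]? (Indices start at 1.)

12

The coefficient of z² in Q is 12, and that is exactly A[4,4].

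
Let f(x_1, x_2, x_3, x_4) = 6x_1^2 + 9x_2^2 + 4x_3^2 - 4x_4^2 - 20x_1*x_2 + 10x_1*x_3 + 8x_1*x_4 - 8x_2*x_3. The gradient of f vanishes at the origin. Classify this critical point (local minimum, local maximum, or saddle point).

The Hessian at the origin is H = [[12, -20, 10, 8], [-20, 18, -8, 0], [10, -8, 8, 0], [8, 0, 0, -8]].
Congruent diagonalization of H (simultaneous row and column reduction) yields pivots 12, -46/3, 105/23, -40/21.
Counting signs: 2 positive, 2 negative.
H is indefinite, so the origin is a saddle point.

saddle point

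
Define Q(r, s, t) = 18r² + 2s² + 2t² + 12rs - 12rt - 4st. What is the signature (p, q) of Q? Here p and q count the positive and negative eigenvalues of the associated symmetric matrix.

The symmetric matrix is A = [[18, 6, -6], [6, 2, -2], [-6, -2, 2]].
Row-reducing A symmetrically gives the diagonal entries 18, 0, 0.
That gives 1 positive, 2 zero pivots.

(1, 0)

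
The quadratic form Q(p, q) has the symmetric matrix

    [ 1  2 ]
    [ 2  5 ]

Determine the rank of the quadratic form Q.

Applying the same elementary operations to the rows and columns of A produces a congruent diagonal matrix with entries 1, 1.
That gives 2 positive pivots.
The rank is the number of nonzero pivots: 2.

2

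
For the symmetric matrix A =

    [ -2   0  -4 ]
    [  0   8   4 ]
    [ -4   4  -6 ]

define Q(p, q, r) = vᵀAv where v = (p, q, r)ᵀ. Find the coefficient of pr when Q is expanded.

-8

The coefficient of pr is A[1,3] + A[3,1] = 2·(-4) = -8.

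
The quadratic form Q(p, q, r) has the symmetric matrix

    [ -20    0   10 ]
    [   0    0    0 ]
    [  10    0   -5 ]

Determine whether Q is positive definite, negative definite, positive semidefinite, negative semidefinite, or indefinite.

Symmetric row and column elimination reduces A to a congruent diagonal form with pivots -20, 0, 0.
That gives 1 negative, 2 zero pivots.
Hence Q is negative semidefinite.

negative semidefinite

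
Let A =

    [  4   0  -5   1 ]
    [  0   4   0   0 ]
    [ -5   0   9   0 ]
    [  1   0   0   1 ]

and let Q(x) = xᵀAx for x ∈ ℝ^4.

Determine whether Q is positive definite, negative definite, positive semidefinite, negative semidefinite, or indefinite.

positive definite

Leading principal minors: Δ_1 = 4, Δ_2 = 16, Δ_3 = 44, Δ_4 = 8.
All leading principal minors are positive, so by Sylvester's criterion Q is positive definite.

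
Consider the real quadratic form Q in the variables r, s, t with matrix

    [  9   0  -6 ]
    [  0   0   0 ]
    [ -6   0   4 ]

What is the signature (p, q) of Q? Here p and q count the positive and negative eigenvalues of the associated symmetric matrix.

(1, 0)

Row-reducing A symmetrically gives the diagonal entries 9, 0, 0.
Counting signs: 1 positive, 2 zero.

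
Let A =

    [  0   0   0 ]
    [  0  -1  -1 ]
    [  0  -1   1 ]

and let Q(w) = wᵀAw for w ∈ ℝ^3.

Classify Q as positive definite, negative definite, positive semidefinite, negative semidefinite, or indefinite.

indefinite

Symmetric row and column elimination reduces A to a congruent diagonal form with pivots 0, -1, 2.
That gives 1 positive, 1 negative, 1 zero pivots.
Hence Q is indefinite.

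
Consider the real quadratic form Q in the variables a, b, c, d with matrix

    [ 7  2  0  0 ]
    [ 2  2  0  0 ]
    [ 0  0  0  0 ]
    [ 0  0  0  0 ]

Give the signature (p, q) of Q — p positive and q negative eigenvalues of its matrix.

(2, 0)

Congruent diagonalization of A (simultaneous row and column reduction) yields pivots 7, 10/7, 0, 0.
Counting signs: 2 positive, 2 zero.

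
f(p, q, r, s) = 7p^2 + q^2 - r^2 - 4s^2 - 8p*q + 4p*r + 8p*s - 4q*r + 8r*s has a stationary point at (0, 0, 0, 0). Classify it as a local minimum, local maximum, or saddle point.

The Hessian at the origin is H = [[14, -8, 4, 8], [-8, 2, -4, 0], [4, -4, -2, 8], [8, 0, 8, -8]].
Symmetric row and column elimination reduces H to a congruent diagonal form with pivots 14, -18/7, -2, -8/9.
So there are 1 positive, 3 negative pivots.
H is indefinite, so the origin is a saddle point.

saddle point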